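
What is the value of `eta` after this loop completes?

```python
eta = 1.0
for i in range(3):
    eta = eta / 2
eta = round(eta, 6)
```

Halving LR 3 times: 1 / 2^3
`eta` takes the values: 1.0 → 0.5 → 0.25 → 0.125

Answer: 0.125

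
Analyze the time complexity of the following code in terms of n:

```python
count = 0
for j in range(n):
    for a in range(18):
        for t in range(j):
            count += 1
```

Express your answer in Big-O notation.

Each loop level contributes: n × 1 × n. Multiplying the contributions gives O(n^2).

Answer: O(n^2)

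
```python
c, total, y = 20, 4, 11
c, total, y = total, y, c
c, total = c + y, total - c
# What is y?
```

Trace:
`c, total, y = 20, 4, 11` → c = 20; total = 4; y = 11
`c, total, y = total, y, c` → c = 4; total = 11; y = 20
`c, total = c + y, total - c` → c = 24; total = 7
So y = 20

Answer: 20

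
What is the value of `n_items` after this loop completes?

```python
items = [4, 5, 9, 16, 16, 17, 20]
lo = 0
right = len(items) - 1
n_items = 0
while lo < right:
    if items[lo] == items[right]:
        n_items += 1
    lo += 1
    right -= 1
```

Count matching pairs from ends
`n_items` takes the values: 0

Answer: 0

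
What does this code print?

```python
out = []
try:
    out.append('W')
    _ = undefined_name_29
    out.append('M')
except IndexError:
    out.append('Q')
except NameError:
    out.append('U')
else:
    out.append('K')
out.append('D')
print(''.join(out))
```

Execution trace: 'W' (try body) → 'U' (except NameError) → 'D' (after the try/except). Output: WUD

Answer: WUD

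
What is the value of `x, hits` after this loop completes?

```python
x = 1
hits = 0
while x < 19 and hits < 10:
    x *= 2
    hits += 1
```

Double until >= 19 or 10 iterations
`x, hits` takes the values: (1, 0) → (2, 0) → (2, 1) → (4, 1) → (4, 2) → (8, 2) → (8, 3) → (16, 3) → (16, 4) → (32, 4) → (32, 5)

Answer: 32, 5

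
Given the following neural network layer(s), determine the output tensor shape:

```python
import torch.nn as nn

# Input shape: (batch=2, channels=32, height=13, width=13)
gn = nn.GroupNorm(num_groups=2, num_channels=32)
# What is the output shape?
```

Input: (2, 32, 13, 13) -> Output: (2, 32, 13, 13)

Answer: (2, 32, 13, 13)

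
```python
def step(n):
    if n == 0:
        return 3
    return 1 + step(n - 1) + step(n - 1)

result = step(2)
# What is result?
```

step(n) = 1 + 2·step(n-1), step(0)=3. Closed form: (3+1)·2^2 - 1 = 15.

Answer: 15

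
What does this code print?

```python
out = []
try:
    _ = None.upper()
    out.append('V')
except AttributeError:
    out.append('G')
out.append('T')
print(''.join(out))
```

Execution trace: 'G' (except AttributeError) → 'T' (after the try/except). Output: GT

Answer: GT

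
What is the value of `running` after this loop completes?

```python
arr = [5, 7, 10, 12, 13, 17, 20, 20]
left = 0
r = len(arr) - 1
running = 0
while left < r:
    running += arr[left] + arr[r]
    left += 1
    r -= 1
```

Sum of pairs from ends
`running` takes the values: 0 → 25 → 52 → 79 → 104

Answer: 104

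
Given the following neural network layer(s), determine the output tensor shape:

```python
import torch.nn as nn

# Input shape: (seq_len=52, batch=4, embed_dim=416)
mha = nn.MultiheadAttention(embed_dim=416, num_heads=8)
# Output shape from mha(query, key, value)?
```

Input: (52, 4, 416) -> Output: (52, 4, 416)

Answer: (52, 4, 416)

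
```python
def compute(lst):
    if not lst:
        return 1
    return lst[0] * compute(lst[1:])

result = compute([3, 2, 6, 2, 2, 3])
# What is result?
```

Product over [3, 2, 6, 2, 2, 3] = 3 * 2 * 6 * 2 * 2 * 3 = 432

Answer: 432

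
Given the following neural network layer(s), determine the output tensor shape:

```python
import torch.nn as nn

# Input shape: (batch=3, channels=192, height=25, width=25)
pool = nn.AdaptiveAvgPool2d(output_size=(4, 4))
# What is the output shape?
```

Input: (3, 192, 25, 25) -> Output: (3, 192, 4, 4)

Answer: (3, 192, 4, 4)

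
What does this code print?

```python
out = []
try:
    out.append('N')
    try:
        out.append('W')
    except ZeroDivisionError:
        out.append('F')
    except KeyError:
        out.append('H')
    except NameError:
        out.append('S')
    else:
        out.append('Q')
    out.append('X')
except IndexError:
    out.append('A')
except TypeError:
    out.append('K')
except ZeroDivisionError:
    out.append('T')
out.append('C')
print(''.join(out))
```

Execution trace: 'N' (try body) → 'W' (inner try body, no exception) → 'Q' (inner else) → 'X' (try body, no exception) → 'C' (after the try/except). Output: NWQXC

Answer: NWQXC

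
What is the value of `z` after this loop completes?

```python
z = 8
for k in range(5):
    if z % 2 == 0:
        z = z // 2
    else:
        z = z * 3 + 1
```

Collatz-style transformation from 8
`z` takes the values: 8 → 4 → 2 → 1 → 4 → 2

Answer: 2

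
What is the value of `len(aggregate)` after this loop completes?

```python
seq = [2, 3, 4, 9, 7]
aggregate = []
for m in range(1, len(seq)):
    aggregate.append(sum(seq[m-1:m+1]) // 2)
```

Number of 2-element averages
`aggregate` takes the values: [] → [2] → [2, 3] → [2, 3, 6] → [2, 3, 6, 8]
So `len(aggregate)` = 4

Answer: 4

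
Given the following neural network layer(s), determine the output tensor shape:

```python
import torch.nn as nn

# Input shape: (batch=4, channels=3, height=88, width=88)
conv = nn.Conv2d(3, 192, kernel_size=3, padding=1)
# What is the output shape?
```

Input: (4, 3, 88, 88) -> Output: (4, 192, 88, 88)

Answer: (4, 192, 88, 88)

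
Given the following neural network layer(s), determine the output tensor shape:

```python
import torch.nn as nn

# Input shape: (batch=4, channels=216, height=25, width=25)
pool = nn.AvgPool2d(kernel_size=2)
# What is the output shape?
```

Input: (4, 216, 25, 25) -> Output: (4, 216, 12, 12)

Answer: (4, 216, 12, 12)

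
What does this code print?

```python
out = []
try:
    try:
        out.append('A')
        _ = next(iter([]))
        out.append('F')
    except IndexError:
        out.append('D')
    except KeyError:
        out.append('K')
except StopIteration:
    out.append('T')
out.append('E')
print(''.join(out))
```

Execution trace: 'A' (try body) → 'T' (outer except StopIteration) → 'E' (after the try/except). Output: ATE

Answer: ATE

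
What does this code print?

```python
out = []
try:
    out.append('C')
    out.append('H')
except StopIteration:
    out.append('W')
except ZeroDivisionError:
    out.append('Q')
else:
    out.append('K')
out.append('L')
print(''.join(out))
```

Execution trace: 'C' (try body) → 'H' (try body, no exception) → 'K' (else) → 'L' (after the try/except). Output: CHKL

Answer: CHKL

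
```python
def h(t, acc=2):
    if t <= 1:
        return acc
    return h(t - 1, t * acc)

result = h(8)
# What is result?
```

Accumulator trace (n, acc): (8, 2) -> (7, 16) -> (6, 112) -> (5, 672) -> (4, 3360) -> (3, 13440) -> (2, 40320) -> (1, 80640) -> return 80640

Answer: 80640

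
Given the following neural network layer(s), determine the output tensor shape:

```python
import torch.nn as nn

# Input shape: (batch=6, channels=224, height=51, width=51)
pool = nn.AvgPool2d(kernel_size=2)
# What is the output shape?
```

Input: (6, 224, 51, 51) -> Output: (6, 224, 25, 25)

Answer: (6, 224, 25, 25)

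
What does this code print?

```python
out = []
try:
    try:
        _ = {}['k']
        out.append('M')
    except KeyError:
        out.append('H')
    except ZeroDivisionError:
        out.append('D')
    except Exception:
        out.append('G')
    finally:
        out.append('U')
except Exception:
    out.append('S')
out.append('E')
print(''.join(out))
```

Execution trace: 'H' (inner except KeyError) → 'U' (inner finally) → 'E' (after the try/except). Output: HUE

Answer: HUE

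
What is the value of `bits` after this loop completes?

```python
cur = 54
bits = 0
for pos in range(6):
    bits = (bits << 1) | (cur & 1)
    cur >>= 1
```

Reverse lowest 6 bits of 54
`bits` takes the values: 0 → 1 → 3 → 6 → 13 → 27

Answer: 27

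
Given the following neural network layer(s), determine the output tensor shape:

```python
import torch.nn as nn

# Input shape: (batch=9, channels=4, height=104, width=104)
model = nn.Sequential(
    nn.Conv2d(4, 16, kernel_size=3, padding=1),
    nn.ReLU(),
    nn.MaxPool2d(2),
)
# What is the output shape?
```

Input: (9, 4, 104, 104) -> after Conv2d: (9, 16, 104, 104) -> after ReLU: (9, 16, 104, 104) -> Output: (9, 16, 52, 52)

Answer: (9, 16, 52, 52)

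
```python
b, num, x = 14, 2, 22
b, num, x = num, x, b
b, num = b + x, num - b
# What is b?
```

Trace:
`b, num, x = 14, 2, 22` → b = 14; num = 2; x = 22
`b, num, x = num, x, b` → b = 2; num = 22; x = 14
`b, num = b + x, num - b` → b = 16; num = 20
So b = 16

Answer: 16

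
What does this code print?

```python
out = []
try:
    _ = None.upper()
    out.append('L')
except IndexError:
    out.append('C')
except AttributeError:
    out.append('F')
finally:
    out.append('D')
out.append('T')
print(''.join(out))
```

Execution trace: 'F' (except AttributeError) → 'D' (finally) → 'T' (after the try/except). Output: FDT

Answer: FDT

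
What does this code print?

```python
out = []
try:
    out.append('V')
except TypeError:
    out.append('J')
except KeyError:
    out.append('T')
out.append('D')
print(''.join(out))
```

Execution trace: 'V' (try body, no exception) → 'D' (after the try/except). Output: VD

Answer: VD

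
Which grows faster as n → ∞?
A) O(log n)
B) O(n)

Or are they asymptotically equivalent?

O(log n) vs O(n): Higher order terms dominate.

Answer: B) O(n) grows faster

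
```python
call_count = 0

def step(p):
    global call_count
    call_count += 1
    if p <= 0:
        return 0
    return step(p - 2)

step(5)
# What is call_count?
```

Linear recursion stepping by 2: 4 calls from p=5 down to ≤0.

Answer: 4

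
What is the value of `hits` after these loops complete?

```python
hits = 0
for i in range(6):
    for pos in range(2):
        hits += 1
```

6 * 2 = 12
`hits` takes the values: 0 → 1 → 2 → 3 → 4 → 5 → 6 → 7 → 8 → 9 → 10 → 11 → 12

Answer: 12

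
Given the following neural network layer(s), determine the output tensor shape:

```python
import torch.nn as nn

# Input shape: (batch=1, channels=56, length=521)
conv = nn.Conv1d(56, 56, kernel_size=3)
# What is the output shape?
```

Input: (1, 56, 521) -> Output: (1, 56, 519)

Answer: (1, 56, 519)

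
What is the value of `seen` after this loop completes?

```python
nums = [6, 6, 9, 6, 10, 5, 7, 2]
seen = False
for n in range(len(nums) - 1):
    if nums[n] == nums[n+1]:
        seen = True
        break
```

Check consecutive duplicates in [6, 6, 9, 6, 10, 5, 7, 2]
`seen` takes the values: False → True

Answer: True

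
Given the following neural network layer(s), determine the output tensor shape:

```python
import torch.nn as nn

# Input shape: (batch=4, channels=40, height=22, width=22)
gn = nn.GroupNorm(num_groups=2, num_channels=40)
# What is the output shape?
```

Input: (4, 40, 22, 22) -> Output: (4, 40, 22, 22)

Answer: (4, 40, 22, 22)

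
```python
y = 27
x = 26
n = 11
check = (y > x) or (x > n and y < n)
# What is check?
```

Trace:
`y = 27` → y = 27
`x = 26` → x = 26
`n = 11` → n = 11
`check = (y > x) or (x > n and y < n)` → check = True
So check = True

Answer: True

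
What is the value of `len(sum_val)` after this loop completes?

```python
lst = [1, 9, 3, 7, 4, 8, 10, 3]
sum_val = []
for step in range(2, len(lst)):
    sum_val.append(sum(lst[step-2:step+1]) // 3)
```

Number of 3-element averages
`sum_val` takes the values: [] → [4] → [4, 6] → [4, 6, 4] → [4, 6, 4, 6] → [4, 6, 4, 6, 7] → [4, 6, 4, 6, 7, 7]
So `len(sum_val)` = 6

Answer: 6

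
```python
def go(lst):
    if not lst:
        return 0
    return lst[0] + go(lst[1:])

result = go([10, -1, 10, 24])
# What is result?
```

10 + (-1) + 10 + 24 + 0 = 43

Answer: 43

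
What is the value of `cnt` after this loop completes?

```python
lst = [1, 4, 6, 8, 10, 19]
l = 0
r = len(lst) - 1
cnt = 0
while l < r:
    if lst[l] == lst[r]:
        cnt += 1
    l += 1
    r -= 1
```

Count matching pairs from ends
`cnt` takes the values: 0

Answer: 0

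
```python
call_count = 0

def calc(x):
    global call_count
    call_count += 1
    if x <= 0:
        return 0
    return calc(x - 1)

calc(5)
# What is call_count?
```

Linear recursion stepping by 1: 6 calls from x=5 down to ≤0.

Answer: 6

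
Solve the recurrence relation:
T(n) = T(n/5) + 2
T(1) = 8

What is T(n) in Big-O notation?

Each step divides n by 5 and adds 2. After log_5(n) steps we reach T(1)=8. So T(n) = 2·log_5(n) + 8 = O(log n).

Answer: O(log n)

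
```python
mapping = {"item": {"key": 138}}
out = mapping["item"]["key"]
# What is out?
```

Trace:
`mapping = {"item": {"key": 138}}` → mapping = {'item': {'key': 138}}
`out = mapping["item"]["key"]` → out = 138
So out = 138

Answer: 138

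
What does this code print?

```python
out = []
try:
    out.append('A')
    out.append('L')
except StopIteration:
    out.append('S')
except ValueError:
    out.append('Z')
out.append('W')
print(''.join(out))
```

Execution trace: 'A' (try body) → 'L' (try body, no exception) → 'W' (after the try/except). Output: ALW

Answer: ALW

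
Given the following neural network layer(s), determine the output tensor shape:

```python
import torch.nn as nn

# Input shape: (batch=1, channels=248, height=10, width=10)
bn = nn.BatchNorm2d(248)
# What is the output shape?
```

Input: (1, 248, 10, 10) -> Output: (1, 248, 10, 10)

Answer: (1, 248, 10, 10)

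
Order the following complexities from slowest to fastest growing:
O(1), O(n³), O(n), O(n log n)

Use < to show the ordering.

Ordered by growth rate: O(1) < O(n) < O(n log n) < O(n³)

Answer: O(1) < O(n) < O(n log n) < O(n³)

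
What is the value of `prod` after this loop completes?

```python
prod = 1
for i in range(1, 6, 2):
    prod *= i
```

Product of 1, 3, 5, ... up to 5
`prod` takes the values: 1 → 3 → 15

Answer: 15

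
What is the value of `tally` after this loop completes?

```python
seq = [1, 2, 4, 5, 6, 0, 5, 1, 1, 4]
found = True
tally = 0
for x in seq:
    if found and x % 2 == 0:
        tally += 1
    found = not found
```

Count even values at even positions
`tally` takes the values: 0 → 1 → 2

Answer: 2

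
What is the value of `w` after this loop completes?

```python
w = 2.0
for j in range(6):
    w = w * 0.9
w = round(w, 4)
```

Exponential decay: 2.0 * 0.9^6
`w` takes the values: 2.0 → 1.8 → 1.62 → 1.458 → 1.3122 → 1.18098 → 1.062882 → 1.0629

Answer: 1.0629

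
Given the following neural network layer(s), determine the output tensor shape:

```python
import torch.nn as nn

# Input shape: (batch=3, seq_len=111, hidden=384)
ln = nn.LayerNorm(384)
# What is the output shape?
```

Input: (3, 111, 384) -> Output: (3, 111, 384)

Answer: (3, 111, 384)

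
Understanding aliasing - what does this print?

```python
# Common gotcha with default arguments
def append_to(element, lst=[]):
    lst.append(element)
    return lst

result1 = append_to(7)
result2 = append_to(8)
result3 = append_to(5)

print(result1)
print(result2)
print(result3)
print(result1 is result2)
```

Key concept: mutable default argument gotcha.
Step by step:
`result1 = append_to(7)` → result1 = [7]
`result2 = append_to(8)` → result1 = [7, 8] (same object as result2); result2 = [7, 8] (same object as result1)
`result3 = append_to(5)` → result1 = [7, 8, 5] (same object as result2, result3); result2 = [7, 8, 5] (same object as result1, result3); result3 = [7, 8, 5] (same object as result1, result2)
`print(result1)` → prints [7, 8, 5]
`print(result2)` → prints [7, 8, 5]
`print(result3)` → prints [7, 8, 5]
`print(result1 is result2)` → prints True

Answer:
[7, 8, 5]
[7, 8, 5]
[7, 8, 5]
True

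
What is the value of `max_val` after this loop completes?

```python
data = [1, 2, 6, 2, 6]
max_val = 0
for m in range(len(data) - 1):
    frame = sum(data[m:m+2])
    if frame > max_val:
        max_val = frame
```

Max sum of 2-element window in [1, 2, 6, 2, 6]
`max_val` takes the values: 0 → 3 → 8

Answer: 8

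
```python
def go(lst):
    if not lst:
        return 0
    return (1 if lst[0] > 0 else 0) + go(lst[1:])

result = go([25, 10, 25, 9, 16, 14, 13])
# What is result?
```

Count of positive elements in [25, 10, 25, 9, 16, 14, 13] = 7

Answer: 7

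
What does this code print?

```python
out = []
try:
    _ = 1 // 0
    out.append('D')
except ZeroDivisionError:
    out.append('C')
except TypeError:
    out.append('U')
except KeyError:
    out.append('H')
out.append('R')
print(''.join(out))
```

Execution trace: 'C' (except ZeroDivisionError) → 'R' (after the try/except). Output: CR

Answer: CR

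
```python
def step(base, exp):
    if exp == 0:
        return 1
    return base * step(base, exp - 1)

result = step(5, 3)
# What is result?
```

step(5, 3) = 5 * 5 * 5 = 125

Answer: 125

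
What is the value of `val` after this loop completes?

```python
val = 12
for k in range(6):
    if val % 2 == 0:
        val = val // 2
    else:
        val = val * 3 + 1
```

Collatz-style transformation from 12
`val` takes the values: 12 → 6 → 3 → 10 → 5 → 16 → 8

Answer: 8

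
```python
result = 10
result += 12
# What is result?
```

Trace:
`result = 10` → result = 10
`result += 12` → result = 22
So result = 22

Answer: 22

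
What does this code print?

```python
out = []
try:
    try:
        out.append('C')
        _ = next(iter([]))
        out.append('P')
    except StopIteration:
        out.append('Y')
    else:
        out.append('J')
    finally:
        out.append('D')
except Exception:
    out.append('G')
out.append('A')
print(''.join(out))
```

Execution trace: 'C' (inner try body) → 'Y' (inner except StopIteration) → 'D' (inner finally) → 'A' (after the try/except). Output: CYDA

Answer: CYDA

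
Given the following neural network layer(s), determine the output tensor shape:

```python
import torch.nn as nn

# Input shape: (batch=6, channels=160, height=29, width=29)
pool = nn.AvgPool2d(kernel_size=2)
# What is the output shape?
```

Input: (6, 160, 29, 29) -> Output: (6, 160, 14, 14)

Answer: (6, 160, 14, 14)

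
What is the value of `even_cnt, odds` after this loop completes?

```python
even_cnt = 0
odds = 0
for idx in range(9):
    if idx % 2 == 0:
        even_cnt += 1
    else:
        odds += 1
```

Count evens and odds in range(9)
`even_cnt, odds` takes the values: (0, 0) → (1, 0) → (1, 1) → (2, 1) → (2, 2) → (3, 2) → (3, 3) → (4, 3) → (4, 4) → (5, 4)

Answer: 5, 4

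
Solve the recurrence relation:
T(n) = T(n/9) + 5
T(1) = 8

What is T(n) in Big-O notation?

Each step divides n by 9 and adds 5. After log_9(n) steps we reach T(1)=8. So T(n) = 5·log_9(n) + 8 = O(log n).

Answer: O(log n)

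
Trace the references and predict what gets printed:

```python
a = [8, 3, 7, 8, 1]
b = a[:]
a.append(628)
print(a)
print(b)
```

Key concept: slice [:] creates copy.
Step by step:
`a = [8, 3, 7, 8, 1]` → a = [8, 3, 7, 8, 1]
`b = a[:]` → b = [8, 3, 7, 8, 1]
`a.append(628)` → a = [8, 3, 7, 8, 1, 628]
`print(a)` → prints [8, 3, 7, 8, 1, 628]
`print(b)` → prints [8, 3, 7, 8, 1]

Answer:
[8, 3, 7, 8, 1, 628]
[8, 3, 7, 8, 1]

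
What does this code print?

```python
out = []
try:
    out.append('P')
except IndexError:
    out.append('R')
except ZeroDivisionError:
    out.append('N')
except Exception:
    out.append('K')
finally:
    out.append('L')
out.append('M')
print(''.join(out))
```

Execution trace: 'P' (try body, no exception) → 'L' (finally) → 'M' (after the try/except). Output: PLM

Answer: PLM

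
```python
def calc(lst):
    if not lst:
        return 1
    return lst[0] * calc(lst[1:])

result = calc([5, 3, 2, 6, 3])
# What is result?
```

Product over [5, 3, 2, 6, 3] = 5 * 3 * 2 * 6 * 3 = 540

Answer: 540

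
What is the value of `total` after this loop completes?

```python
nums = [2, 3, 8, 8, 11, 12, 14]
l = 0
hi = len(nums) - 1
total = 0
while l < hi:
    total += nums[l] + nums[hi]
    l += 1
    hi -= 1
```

Sum of pairs from ends
`total` takes the values: 0 → 16 → 31 → 50

Answer: 50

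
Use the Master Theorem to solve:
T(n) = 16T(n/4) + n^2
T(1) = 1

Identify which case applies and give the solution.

a=16, b=4, f(n)=n^2. log_4(16) = 2. Since c=2 = 2, Case 2 applies: T(n) = Θ(n^log_b(a) · log n) = O(n^2 log n).

Answer: O(n^2 log n) - Case 2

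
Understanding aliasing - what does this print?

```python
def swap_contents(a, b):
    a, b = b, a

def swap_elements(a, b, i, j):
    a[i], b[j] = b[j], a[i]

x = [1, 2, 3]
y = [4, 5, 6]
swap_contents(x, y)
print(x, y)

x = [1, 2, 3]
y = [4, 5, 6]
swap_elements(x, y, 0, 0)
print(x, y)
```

Key concept: parameter rebinding vs mutation.
Step by step:
`x = [1, 2, 3]` → x = [1, 2, 3]
`y = [4, 5, 6]` → y = [4, 5, 6]
`swap_contents(x, y)` → no visible change to tracked variables
`print(x, y)` → prints [1, 2, 3] [4, 5, 6]
`x = [1, 2, 3]` → x = [1, 2, 3]
`y = [4, 5, 6]` → y = [4, 5, 6]
`swap_elements(x, y, 0, 0)` → x = [4, 2, 3]; y = [1, 5, 6]
`print(x, y)` → prints [4, 2, 3] [1, 5, 6]

Answer:
[1, 2, 3] [4, 5, 6]
[4, 2, 3] [1, 5, 6]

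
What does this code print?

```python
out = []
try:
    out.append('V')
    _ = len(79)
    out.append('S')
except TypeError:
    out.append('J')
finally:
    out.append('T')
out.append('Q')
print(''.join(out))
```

Execution trace: 'V' (try body) → 'J' (except TypeError) → 'T' (finally) → 'Q' (after the try/except). Output: VJTQ

Answer: VJTQ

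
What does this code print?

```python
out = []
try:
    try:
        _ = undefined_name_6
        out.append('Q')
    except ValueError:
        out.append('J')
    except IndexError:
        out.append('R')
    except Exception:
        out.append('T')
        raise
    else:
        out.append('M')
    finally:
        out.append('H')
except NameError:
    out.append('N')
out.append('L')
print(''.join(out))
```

Execution trace: 'T' (inner except Exception) → 'H' (inner finally) → 'N' (outer except NameError) → 'L' (after the try/except). Output: THNL

Answer: THNL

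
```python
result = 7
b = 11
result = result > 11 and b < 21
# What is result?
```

Trace:
`result = 7` → result = 7
`b = 11` → b = 11
`result = result > 11 and b < 21` → result = False
So result = False

Answer: False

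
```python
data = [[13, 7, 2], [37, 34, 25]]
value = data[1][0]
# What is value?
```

Trace:
`data = [[13, 7, 2], [37, 34, 25]]` → data = [[13, 7, 2], [37, 34, 25]]
`value = data[1][0]` → value = 37
So value = 37

Answer: 37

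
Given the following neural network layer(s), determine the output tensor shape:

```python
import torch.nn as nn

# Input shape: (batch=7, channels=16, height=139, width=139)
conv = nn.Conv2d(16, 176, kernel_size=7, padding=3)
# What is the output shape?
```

Input: (7, 16, 139, 139) -> Output: (7, 176, 139, 139)

Answer: (7, 176, 139, 139)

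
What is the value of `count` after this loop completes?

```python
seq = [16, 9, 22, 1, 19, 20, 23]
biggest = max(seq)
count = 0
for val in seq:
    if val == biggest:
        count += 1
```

Count of max value 23 in [16, 9, 22, 1, 19, 20, 23]
`count` takes the values: 0 → 1

Answer: 1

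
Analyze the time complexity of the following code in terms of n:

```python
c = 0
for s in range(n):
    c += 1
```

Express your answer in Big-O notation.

Each loop level contributes: n. Multiplying the contributions gives O(n).

Answer: O(n)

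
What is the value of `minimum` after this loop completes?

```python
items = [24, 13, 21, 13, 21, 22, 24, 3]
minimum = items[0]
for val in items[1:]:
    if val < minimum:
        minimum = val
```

Minimum of [24, 13, 21, 13, 21, 22, 24, 3]
`minimum` takes the values: 24 → 13 → 3

Answer: 3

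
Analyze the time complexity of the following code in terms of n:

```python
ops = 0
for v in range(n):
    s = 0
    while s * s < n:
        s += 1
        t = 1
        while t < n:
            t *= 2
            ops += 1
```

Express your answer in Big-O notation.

Each loop level contributes: n × √n × log n. Multiplying the contributions gives O(n√n log n).

Answer: O(n√n log n)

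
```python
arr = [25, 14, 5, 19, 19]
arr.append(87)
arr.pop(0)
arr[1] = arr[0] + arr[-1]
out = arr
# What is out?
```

Trace:
`arr = [25, 14, 5, 19, 19]` → arr = [25, 14, 5, 19, 19]
`arr.append(87)` → arr = [25, 14, 5, 19, 19, 87]
`arr.pop(0)` → arr = [14, 5, 19, 19, 87]
`arr[1] = arr[0] + arr[-1]` → arr = [14, 101, 19, 19, 87]
`out = arr` → out = [14, 101, 19, 19, 87]
So out = [14, 101, 19, 19, 87]

Answer: [14, 101, 19, 19, 87]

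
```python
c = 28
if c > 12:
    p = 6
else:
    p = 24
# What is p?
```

Trace:
`c = 28` → c = 28
`if c > 12: ...` → c > 12 is True → p = 6
So p = 6

Answer: 6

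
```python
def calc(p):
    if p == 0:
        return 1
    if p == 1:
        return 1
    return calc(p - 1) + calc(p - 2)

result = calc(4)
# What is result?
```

Build up from base cases: calc(0)=1, calc(1)=1, calc(2)=2, calc(3)=3, calc(4)=5

Answer: 5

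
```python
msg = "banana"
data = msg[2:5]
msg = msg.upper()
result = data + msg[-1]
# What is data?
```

Trace:
`msg = "banana"` → msg = 'banana'
`data = msg[2:5]` → data = 'nan'
`msg = msg.upper()` → msg = 'BANANA'
`result = data + msg[-1]` → result = 'nanA'
So data = 'nan'

Answer: 'nan'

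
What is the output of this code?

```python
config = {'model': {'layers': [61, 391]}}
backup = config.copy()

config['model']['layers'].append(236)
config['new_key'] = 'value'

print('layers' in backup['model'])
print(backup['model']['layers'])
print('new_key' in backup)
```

Key concept: shallow copy gotcha with nested dict.
Step by step:
`config = {'model': {'layers': [61, 391]}}` → config = {'model': {'layers': [61, 391]}}
`backup = config.copy()` → backup = {'model': {'layers': [61, 391]}}
`config['model']['layers'].append(236)` → config = {'model': {'layers': [61, 391, 236]}}; backup = {'model': {'layers': [61, 391, 236]}}
`config['new_key'] = 'value'` → config = {'model': {'layers': [61, 391, 236]}, 'new_key': 'value'}
`print('layers' in backup['model'])` → prints True
`print(backup['model']['layers'])` → prints [61, 391, 236]
`print('new_key' in backup)` → prints False

Answer:
True
[61, 391, 236]
False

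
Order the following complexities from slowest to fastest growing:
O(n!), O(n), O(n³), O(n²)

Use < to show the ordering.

Ordered by growth rate: O(n) < O(n²) < O(n³) < O(n!)

Answer: O(n) < O(n²) < O(n³) < O(n!)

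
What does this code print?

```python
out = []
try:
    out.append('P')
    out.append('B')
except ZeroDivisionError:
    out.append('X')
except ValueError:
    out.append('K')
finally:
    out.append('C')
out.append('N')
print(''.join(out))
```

Execution trace: 'P' (try body) → 'B' (try body, no exception) → 'C' (finally) → 'N' (after the try/except). Output: PBCN

Answer: PBCN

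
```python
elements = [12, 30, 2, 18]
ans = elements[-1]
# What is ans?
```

Trace:
`elements = [12, 30, 2, 18]` → elements = [12, 30, 2, 18]
`ans = elements[-1]` → ans = 18
So ans = 18

Answer: 18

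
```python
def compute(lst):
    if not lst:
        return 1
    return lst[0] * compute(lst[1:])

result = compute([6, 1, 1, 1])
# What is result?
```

Product over [6, 1, 1, 1] = 6 * 1 * 1 * 1 = 6

Answer: 6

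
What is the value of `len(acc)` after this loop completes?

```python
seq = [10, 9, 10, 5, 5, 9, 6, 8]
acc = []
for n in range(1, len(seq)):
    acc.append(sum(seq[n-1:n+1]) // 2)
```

Number of 2-element averages
`acc` takes the values: [] → [9] → [9, 9] → [9, 9, 7] → [9, 9, 7, 5] → [9, 9, 7, 5, 7] → [9, 9, 7, 5, 7, 7] → [9, 9, 7, 5, 7, 7, 7]
So `len(acc)` = 7

Answer: 7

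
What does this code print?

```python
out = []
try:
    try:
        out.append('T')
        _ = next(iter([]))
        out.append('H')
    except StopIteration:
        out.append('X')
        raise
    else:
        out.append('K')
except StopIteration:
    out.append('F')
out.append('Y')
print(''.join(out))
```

Execution trace: 'T' (inner try body) → 'X' (inner except StopIteration) → 'F' (outer except StopIteration) → 'Y' (after the try/except). Output: TXFY

Answer: TXFY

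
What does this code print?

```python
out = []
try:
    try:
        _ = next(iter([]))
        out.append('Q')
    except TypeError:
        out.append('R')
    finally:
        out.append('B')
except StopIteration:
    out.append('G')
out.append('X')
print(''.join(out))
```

Execution trace: 'B' (finally) → 'G' (outer except StopIteration) → 'X' (after the try/except). Output: BGX

Answer: BGX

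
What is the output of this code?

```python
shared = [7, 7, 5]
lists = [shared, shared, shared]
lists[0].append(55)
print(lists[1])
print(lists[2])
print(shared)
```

Key concept: list of same reference.
Step by step:
`shared = [7, 7, 5]` → shared = [7, 7, 5]
`lists = [shared, shared, shared]` → lists = [[7, 7, 5], [7, 7, 5], [7, 7, 5]]
`lists[0].append(55)` → shared = [7, 7, 5, 55]; lists = [[7, 7, 5, 55], [7, 7, 5, 55], [7, 7, 5, 55]]
`print(lists[1])` → prints [7, 7, 5, 55]
`print(lists[2])` → prints [7, 7, 5, 55]
`print(shared)` → prints [7, 7, 5, 55]

Answer:
[7, 7, 5, 55]
[7, 7, 5, 55]
[7, 7, 5, 55]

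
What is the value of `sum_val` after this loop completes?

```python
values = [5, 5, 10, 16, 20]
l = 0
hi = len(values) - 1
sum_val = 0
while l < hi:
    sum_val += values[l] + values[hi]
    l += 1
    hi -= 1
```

Sum of pairs from ends
`sum_val` takes the values: 0 → 25 → 46

Answer: 46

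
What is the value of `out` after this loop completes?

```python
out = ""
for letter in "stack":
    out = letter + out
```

Reverse 'stack'
`out` takes the values: "" → "s" → "ts" → "ats" → "cats" → "kcats"

Answer: "kcats"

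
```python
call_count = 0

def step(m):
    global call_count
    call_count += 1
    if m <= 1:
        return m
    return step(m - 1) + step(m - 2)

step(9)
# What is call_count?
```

Calls(m) = 1 + Calls(m-1) + Calls(m-2); Calls(0)=Calls(1)=1. For m=9 this gives 109.

Answer: 109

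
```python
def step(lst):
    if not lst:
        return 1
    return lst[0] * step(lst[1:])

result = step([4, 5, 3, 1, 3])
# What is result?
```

Product over [4, 5, 3, 1, 3] = 4 * 5 * 3 * 1 * 3 = 180

Answer: 180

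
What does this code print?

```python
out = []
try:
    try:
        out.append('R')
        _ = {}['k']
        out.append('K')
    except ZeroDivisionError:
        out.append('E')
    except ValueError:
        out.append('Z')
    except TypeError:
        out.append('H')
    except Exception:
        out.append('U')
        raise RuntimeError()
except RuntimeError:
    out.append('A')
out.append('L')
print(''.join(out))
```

Execution trace: 'R' (try body) → 'U' (except Exception) → 'A' (outer except RuntimeError) → 'L' (after the try/except). Output: RUAL

Answer: RUAL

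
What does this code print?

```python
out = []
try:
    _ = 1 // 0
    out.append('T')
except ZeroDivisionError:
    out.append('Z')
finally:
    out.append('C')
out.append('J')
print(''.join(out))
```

Execution trace: 'Z' (except ZeroDivisionError) → 'C' (finally) → 'J' (after the try/except). Output: ZCJ

Answer: ZCJ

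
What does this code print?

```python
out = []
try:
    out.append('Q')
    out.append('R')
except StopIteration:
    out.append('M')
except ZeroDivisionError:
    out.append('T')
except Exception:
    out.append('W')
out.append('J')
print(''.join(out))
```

Execution trace: 'Q' (try body) → 'R' (try body, no exception) → 'J' (after the try/except). Output: QRJ

Answer: QRJ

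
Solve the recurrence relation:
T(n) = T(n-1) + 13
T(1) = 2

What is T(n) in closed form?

Unrolling: T(n) = T(1) + 13·(n-1) = 2 + 13(n-1) = 13n - 11.

Answer: T(n) = 13n - 11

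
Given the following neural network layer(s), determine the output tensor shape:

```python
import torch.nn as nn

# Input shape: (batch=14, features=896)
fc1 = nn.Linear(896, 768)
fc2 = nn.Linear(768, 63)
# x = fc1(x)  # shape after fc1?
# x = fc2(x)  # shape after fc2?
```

Input: (14, 896) -> after fc1: (14, 768) -> Output: (14, 63)

Answer: (14, 63)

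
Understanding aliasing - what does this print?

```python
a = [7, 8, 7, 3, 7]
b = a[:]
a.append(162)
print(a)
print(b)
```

Key concept: slice [:] creates copy.
Step by step:
`a = [7, 8, 7, 3, 7]` → a = [7, 8, 7, 3, 7]
`b = a[:]` → b = [7, 8, 7, 3, 7]
`a.append(162)` → a = [7, 8, 7, 3, 7, 162]
`print(a)` → prints [7, 8, 7, 3, 7, 162]
`print(b)` → prints [7, 8, 7, 3, 7]

Answer:
[7, 8, 7, 3, 7, 162]
[7, 8, 7, 3, 7]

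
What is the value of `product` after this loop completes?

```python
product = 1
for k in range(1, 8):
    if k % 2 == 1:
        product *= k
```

Product of odd numbers 1 to 7
`product` takes the values: 1 → 3 → 15 → 105

Answer: 105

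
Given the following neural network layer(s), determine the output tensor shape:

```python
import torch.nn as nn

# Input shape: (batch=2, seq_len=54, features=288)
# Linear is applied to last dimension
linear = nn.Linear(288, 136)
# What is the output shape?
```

Input: (2, 54, 288) -> Output: (2, 54, 136)

Answer: (2, 54, 136)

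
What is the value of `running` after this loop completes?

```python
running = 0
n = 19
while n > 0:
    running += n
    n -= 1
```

Sum 19 down to 1
`running` takes the values: 0 → 19 → 37 → 54 → 70 → 85 → 99 → 112 → 124 → 135 → 145 → 154 → 162 → 169 → 175 → 180 → 184 → 187 → 189 → 190

Answer: 190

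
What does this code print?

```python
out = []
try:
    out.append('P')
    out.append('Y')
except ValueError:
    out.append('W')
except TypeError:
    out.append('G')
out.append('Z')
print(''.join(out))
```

Execution trace: 'P' (try body) → 'Y' (try body, no exception) → 'Z' (after the try/except). Output: PYZ

Answer: PYZ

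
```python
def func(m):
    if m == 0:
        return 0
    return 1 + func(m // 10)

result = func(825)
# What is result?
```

Count of digits of 825: 3

Answer: 3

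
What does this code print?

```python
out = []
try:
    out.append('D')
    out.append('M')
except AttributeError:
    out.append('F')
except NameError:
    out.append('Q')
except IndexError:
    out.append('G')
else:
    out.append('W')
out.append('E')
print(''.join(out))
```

Execution trace: 'D' (try body) → 'M' (try body, no exception) → 'W' (else) → 'E' (after the try/except). Output: DMWE

Answer: DMWE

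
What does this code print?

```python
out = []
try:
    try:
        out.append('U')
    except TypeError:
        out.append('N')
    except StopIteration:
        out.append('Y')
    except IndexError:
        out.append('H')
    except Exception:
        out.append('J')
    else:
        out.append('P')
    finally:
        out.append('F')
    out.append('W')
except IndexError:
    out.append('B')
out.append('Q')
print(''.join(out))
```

Execution trace: 'U' (inner try body, no exception) → 'P' (inner else) → 'F' (inner finally) → 'W' (try body, no exception) → 'Q' (after the try/except). Output: UPFWQ

Answer: UPFWQ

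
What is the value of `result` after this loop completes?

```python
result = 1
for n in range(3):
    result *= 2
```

2^3 = 8
`result` takes the values: 1 → 2 → 4 → 8

Answer: 8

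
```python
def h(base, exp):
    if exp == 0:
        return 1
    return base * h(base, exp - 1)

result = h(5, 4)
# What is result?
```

h(5, 4) = 5 * 5 * 5 * 5 = 625

Answer: 625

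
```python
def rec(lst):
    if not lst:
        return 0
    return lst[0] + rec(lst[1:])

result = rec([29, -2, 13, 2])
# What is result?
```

29 + (-2) + 13 + 2 + 0 = 42

Answer: 42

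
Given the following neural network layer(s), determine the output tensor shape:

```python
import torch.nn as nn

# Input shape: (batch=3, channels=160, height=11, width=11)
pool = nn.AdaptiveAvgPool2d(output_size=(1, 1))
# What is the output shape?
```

Input: (3, 160, 11, 11) -> Output: (3, 160, 1, 1)

Answer: (3, 160, 1, 1)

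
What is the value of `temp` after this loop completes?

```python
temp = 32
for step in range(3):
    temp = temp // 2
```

Halve 3 times: 32 // 2^3 = 4
`temp` takes the values: 32 → 16 → 8 → 4

Answer: 4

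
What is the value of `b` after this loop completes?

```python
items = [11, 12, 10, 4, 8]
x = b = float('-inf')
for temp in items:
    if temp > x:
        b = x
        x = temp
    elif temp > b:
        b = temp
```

Second largest (with repeats) in [11, 12, 10, 4, 8]
`b` takes the values: -inf → 11

Answer: 11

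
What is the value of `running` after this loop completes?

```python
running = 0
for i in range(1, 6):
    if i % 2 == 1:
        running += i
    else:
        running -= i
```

Add odd, subtract even
`running` takes the values: 0 → 1 → -1 → 2 → -2 → 3

Answer: 3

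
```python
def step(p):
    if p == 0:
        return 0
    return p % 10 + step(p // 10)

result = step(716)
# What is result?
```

Sum of digits of 716: 6 + 1 + 7 = 14

Answer: 14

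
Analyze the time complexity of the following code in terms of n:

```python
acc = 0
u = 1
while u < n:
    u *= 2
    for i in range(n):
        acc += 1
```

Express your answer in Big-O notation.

Each loop level contributes: log n × n. Multiplying the contributions gives O(n log n).

Answer: O(n log n)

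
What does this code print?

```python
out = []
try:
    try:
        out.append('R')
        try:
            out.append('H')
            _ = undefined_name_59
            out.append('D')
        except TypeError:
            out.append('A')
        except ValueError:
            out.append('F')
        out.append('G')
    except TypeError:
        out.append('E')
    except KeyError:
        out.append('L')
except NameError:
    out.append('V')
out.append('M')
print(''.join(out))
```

Execution trace: 'R' (try body) → 'H' (inner try body) → 'V' (outer except NameError) → 'M' (after the try/except). Output: RHVM

Answer: RHVM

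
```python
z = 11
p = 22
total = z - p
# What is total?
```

Trace:
`z = 11` → z = 11
`p = 22` → p = 22
`total = z - p` → total = -11
So total = -11

Answer: -11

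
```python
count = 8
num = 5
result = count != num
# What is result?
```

Trace:
`count = 8` → count = 8
`num = 5` → num = 5
`result = count != num` → result = True
So result = True

Answer: True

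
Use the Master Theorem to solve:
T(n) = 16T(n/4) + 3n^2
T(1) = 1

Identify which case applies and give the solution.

a=16, b=4, f(n)=3n^2. log_4(16) = 2. Since c=2 = 2, Case 2 applies: T(n) = Θ(n^log_b(a) · log n) = O(n^2 log n).

Answer: O(n^2 log n) - Case 2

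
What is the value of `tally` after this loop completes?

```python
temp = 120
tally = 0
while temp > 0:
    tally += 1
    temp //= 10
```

Count digits by repeated division by 10
`tally` takes the values: 0 → 1 → 2 → 3

Answer: 3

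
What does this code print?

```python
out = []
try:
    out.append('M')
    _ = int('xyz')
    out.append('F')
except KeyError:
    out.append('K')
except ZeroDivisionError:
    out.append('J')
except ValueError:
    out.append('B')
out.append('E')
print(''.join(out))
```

Execution trace: 'M' (try body) → 'B' (except ValueError) → 'E' (after the try/except). Output: MBE

Answer: MBE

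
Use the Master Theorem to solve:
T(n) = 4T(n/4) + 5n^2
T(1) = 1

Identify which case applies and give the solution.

a=4, b=4, f(n)=5n^2. log_4(4) = 1. Since c=2 > 1 and the regularity condition holds (4(n/4)^2 = (4/4^2)n^2 with 4/4^2 < 1), Case 3 applies: T(n) = Θ(f(n)) = O(n^2).

Answer: O(n^2) - Case 3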